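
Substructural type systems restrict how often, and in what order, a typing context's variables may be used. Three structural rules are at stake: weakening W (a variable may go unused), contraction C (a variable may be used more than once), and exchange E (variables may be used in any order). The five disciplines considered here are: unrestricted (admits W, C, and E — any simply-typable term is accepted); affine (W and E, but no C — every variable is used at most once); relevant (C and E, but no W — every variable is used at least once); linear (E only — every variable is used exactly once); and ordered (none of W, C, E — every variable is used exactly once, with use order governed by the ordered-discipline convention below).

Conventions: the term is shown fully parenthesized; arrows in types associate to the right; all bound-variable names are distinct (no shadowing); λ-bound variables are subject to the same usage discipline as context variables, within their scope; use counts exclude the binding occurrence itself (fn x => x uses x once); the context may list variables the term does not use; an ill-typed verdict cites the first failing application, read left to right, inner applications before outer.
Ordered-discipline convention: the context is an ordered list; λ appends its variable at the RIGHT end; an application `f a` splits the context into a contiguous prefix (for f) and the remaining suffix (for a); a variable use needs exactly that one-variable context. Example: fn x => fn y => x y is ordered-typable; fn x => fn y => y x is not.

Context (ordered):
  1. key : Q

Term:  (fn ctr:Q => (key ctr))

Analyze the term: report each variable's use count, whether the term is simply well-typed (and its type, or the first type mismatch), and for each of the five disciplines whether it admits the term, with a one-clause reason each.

counts: key ×1; ctr (λ-bound) ×1
left-to-right use order: key, ctr
typing: ill-typed: applying a non-function (Q)
ordered ✗ (fails simple typing)
linear ✗ (a type mismatch blocks all five)
affine ✗ (the type mismatch rejects it)
relevant ✗ (not simply typable)
unrestricted ✗ (fails simple typing)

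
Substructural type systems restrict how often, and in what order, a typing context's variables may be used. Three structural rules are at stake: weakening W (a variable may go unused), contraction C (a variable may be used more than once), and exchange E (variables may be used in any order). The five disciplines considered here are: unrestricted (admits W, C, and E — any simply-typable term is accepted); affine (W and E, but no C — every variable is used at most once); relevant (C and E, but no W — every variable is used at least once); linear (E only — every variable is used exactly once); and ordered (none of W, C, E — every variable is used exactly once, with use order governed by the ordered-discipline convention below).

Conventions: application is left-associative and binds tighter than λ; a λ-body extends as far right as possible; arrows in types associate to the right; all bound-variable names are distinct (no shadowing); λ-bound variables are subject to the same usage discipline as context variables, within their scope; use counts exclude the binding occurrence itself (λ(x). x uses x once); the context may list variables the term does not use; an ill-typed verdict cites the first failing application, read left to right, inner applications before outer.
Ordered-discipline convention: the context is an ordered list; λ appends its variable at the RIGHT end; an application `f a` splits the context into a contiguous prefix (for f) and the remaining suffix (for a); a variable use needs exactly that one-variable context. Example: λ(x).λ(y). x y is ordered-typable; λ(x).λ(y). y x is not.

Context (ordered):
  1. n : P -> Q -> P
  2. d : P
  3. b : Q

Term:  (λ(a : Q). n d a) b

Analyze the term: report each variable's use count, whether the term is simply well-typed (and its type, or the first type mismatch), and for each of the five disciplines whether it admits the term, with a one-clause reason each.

variable uses: n: 1, d: 1, b: 1, a [bound]: 1
use order (left to right): n, d, a, b
typing: well-typed at P
ordered ✓ (one use each (n, d, b, a); ordered split holds)
linear ✓ (each of n, d, b, a used exactly once)
affine ✓ (at most one use each (n, d, b, a))
relevant ✓ (every one of n, d, b, a appears)
unrestricted ✓ (simply typable at P; W, C, E all held)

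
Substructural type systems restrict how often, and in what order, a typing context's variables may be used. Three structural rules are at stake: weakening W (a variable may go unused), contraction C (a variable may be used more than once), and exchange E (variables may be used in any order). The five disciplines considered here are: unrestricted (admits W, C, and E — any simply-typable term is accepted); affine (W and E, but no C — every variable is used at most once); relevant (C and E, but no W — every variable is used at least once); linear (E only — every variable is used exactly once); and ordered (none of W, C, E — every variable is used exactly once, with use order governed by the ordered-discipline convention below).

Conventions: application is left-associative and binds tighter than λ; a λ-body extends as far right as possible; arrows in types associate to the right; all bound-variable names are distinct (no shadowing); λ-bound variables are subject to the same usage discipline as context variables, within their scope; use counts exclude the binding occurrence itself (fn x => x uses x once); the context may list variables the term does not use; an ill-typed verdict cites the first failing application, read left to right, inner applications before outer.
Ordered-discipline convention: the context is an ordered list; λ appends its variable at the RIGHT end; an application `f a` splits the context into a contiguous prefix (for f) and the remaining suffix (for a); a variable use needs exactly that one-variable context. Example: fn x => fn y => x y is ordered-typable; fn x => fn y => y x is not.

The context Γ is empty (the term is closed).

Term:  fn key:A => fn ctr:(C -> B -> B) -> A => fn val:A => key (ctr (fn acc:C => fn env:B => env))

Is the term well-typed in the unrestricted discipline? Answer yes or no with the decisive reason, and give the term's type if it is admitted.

no — a type mismatch blocks all five
usage: key (λ-bound): 1, ctr (λ-bound): 1, val (λ-bound): 0, acc (λ-bound): 0, env (λ-bound): 1
uses in reading order: key, ctr, env
typing: ill-typed: can't apply a value of type A
summary: ordered ✗ | linear ✗ | affine ✗ | relevant ✗ | unrestricted ✗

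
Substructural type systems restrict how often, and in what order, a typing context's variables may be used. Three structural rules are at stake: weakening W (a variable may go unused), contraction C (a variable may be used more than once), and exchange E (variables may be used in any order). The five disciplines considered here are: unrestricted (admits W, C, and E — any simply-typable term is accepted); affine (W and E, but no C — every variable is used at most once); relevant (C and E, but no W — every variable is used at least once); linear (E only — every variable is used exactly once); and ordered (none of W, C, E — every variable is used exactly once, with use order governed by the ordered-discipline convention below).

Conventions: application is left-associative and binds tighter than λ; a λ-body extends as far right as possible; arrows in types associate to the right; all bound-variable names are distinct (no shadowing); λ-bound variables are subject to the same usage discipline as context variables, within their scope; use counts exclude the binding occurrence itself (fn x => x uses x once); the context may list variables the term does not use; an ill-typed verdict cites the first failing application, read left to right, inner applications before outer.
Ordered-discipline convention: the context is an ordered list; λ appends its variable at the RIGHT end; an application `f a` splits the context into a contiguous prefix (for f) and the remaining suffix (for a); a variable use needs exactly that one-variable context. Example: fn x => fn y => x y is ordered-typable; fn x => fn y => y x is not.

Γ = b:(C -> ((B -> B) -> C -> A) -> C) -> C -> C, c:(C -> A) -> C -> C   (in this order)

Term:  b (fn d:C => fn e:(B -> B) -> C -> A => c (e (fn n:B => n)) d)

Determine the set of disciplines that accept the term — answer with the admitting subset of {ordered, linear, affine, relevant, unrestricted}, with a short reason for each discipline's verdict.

admitted in: linear, affine, relevant, unrestricted
use counts: b ×1; c ×1; d (λ-bound) ×1; e (λ-bound) ×1; n (λ-bound) ×1
uses in reading order: b, c, e, n, d
typing: the term checks, with type C -> C
ordered: ✗ — use order b, c, e, n, d needs exchange
linear: ✓ — exactly-once usage across b, c, d, e, n
affine: ✓ — no duplicate uses among b, c, d, e, n
relevant: ✓ — none of b, c, d, e, n goes unused
unrestricted: ✓ — simply typable at C -> C; W, C, E all held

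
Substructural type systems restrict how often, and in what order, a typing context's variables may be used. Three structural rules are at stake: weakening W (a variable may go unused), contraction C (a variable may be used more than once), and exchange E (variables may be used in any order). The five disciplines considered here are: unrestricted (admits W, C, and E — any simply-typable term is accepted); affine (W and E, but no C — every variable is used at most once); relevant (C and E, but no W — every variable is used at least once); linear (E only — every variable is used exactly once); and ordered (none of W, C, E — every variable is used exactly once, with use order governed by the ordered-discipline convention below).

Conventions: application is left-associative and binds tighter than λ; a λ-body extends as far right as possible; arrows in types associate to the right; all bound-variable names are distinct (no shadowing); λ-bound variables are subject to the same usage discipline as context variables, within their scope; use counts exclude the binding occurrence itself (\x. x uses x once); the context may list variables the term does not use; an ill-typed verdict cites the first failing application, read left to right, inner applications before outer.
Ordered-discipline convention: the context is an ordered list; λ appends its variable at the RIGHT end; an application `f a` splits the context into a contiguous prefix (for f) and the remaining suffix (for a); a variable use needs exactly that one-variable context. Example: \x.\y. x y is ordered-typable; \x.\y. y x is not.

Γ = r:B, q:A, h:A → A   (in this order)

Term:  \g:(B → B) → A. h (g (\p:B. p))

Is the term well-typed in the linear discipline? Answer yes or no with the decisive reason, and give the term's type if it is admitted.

no — r, q left unused
use counts: r ×0, q ×0, h ×1, g (λ-bound) ×1, p (λ-bound) ×1
uses in reading order: h, g, p
typing: ✓ — ((B → B) → A) → A
across the five disciplines: ordered ✗, linear ✗, affine ✓, relevant ✗, unrestricted ✓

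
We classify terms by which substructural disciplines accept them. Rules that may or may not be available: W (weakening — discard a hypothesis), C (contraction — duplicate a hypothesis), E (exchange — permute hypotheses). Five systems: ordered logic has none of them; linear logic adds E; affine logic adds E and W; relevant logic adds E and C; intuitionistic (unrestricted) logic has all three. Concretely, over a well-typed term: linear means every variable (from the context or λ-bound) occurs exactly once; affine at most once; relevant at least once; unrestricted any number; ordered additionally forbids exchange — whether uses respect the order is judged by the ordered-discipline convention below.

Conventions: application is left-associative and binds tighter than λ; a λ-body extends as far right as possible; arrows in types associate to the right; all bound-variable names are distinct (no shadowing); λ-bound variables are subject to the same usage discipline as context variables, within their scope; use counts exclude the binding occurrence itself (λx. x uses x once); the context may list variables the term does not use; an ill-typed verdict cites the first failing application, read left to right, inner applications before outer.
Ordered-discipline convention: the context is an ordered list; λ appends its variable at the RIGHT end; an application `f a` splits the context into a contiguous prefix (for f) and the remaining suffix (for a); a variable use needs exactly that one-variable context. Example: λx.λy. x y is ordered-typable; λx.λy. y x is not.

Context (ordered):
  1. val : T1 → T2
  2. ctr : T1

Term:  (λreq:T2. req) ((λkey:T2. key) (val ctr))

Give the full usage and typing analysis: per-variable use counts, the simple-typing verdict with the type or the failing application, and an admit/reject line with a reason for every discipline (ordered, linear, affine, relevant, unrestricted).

variable uses: val: 1×, ctr: 1×, req [bound]: 1×, key [bound]: 1×
uses in reading order: req, key, val, ctr
typing: well-typed — term : T2
ordered ✓ (val, ctr, req, key once each; derivable with no W/C/E)
linear ✓ (each of val, ctr, req, key used exactly once)
affine ✓ (at most one use each (val, ctr, req, key))
relevant ✓ (val, ctr, req, key: all used, weakening unneeded)
unrestricted ✓ (simply typable at T2; W, C, E all held)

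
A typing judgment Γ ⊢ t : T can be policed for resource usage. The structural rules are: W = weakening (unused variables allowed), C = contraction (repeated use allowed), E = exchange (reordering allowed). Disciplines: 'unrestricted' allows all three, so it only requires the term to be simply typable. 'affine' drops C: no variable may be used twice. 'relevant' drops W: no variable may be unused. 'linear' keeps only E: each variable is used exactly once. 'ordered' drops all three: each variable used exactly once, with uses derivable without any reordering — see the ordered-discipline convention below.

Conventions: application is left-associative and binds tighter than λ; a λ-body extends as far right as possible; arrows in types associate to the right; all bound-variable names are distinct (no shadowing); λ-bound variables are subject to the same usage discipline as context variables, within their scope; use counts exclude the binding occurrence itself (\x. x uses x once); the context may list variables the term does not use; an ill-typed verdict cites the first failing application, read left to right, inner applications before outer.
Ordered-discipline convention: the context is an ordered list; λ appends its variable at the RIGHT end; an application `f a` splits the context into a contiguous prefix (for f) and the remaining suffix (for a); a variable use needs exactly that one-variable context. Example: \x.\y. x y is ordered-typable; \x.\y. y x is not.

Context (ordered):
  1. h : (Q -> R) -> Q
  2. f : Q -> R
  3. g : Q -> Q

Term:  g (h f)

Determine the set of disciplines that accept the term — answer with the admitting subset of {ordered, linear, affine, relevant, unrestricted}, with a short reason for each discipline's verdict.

admitted by: linear, affine, relevant, unrestricted
usage: h ×1; f ×1; g ×1
order of uses: g, h, f
typing: well-typed — term : Q
ordered: ✗ — no ordered split (uses run g, h, f)
linear: ✓ — exactly-once usage across h, f, g
affine: ✓ — none of h, f, g used more than once
relevant: ✓ — every one of h, f, g appears
unrestricted: ✓ — typability at Q is all that's needed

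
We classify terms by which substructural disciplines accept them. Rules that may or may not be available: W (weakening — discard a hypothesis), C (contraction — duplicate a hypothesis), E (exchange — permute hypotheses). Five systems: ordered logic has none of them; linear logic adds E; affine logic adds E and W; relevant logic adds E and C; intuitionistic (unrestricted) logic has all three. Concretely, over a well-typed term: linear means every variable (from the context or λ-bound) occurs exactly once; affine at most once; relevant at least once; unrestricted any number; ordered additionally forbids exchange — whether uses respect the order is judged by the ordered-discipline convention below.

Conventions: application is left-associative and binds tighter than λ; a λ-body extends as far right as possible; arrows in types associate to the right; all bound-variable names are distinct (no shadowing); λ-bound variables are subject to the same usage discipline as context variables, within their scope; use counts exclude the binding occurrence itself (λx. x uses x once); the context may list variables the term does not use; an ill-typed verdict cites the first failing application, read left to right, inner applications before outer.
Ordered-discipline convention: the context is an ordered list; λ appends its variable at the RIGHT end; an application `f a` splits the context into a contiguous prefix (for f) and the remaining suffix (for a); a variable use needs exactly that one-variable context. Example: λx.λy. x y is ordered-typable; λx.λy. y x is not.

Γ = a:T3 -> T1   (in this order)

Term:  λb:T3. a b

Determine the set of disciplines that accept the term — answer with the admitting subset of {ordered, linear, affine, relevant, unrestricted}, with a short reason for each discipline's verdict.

admitted by: ordered, linear, affine, relevant, unrestricted
use counts: a ×1; b [bound] ×1
use order (left to right): a, b
typing: the term checks, with type T3 -> T1
ordered: ✓ — a, b: once each, no exchange needed
linear: ✓ — exactly-once usage across a, b
affine: ✓ — none of a, b used more than once
relevant: ✓ — none of a, b goes unused
unrestricted: ✓ — simply typable at T3 -> T1; W, C, E all held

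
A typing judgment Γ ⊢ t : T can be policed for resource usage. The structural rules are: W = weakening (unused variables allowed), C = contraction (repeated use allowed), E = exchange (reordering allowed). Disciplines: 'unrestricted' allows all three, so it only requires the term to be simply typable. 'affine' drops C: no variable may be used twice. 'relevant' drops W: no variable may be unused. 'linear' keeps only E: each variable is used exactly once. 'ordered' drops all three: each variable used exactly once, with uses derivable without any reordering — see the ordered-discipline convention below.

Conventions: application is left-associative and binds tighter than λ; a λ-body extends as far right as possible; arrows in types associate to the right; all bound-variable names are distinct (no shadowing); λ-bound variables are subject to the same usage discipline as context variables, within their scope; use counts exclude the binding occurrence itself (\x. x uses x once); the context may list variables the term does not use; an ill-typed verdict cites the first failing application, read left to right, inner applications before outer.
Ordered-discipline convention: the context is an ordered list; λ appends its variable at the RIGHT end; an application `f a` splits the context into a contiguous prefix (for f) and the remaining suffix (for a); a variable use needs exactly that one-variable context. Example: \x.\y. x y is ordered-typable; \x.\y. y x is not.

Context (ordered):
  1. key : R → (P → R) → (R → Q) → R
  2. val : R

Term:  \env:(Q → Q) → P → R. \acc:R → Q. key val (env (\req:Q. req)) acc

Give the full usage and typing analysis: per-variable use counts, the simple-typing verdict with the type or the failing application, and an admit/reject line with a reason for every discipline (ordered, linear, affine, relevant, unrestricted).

variable uses: key: 1, val: 1, env (bound): 1, acc (bound): 1, req (bound): 1
order of uses: key, val, env, req, acc
typing: well-typed — term : ((Q → Q) → P → R) → (R → Q) → R
ordered: ✓, key, val, env, acc, req once each; derivable with no W/C/E
linear: ✓, key, val, env, acc, req: one use apiece
affine: ✓, at most one use each (key, val, env, acc, req)
relevant: ✓, key, val, env, acc, req: all used, weakening unneeded
unrestricted: ✓, simply typable at ((Q → Q) → P → R) → (R → Q) → R; W, C, E all held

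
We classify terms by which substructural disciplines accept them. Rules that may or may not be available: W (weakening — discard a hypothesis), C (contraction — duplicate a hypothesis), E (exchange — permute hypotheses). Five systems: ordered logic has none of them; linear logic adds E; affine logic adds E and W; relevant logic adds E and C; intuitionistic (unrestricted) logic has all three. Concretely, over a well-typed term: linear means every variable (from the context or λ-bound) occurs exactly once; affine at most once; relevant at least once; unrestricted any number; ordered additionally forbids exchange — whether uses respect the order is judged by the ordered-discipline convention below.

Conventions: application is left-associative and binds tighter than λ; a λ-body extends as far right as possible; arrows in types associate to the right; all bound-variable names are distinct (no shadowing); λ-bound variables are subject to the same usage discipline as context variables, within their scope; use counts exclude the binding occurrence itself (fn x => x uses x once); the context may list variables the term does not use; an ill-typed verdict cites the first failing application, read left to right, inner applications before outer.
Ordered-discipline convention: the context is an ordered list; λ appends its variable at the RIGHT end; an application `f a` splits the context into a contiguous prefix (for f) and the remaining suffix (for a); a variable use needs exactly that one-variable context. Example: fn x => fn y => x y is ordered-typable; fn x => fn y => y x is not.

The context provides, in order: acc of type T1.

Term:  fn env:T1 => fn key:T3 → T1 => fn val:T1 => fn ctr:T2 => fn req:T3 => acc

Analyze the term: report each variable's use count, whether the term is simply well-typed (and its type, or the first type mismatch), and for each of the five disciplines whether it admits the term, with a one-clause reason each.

variable uses: acc ×1; env (λ-bound) ×0; key (λ-bound) ×0; val (λ-bound) ×0; ctr (λ-bound) ×0; req (λ-bound) ×0
use order (left to right): acc
typing: ✓ — T1 → (T3 → T1) → T1 → T2 → T3 → T1
ordered: ✗, unused: env, key, val, ctr, req — weakening required
linear: ✗, unused: env, key, val, ctr, req — weakening required
affine: ✓, at most one use each (acc, env, key, val, ctr, req)
relevant: ✗, unused: env, key, val, ctr, req — weakening required
unrestricted: ✓, type-checks (T1 → (T3 → T1) → T1 → T2 → T3 → T1) and nothing is barred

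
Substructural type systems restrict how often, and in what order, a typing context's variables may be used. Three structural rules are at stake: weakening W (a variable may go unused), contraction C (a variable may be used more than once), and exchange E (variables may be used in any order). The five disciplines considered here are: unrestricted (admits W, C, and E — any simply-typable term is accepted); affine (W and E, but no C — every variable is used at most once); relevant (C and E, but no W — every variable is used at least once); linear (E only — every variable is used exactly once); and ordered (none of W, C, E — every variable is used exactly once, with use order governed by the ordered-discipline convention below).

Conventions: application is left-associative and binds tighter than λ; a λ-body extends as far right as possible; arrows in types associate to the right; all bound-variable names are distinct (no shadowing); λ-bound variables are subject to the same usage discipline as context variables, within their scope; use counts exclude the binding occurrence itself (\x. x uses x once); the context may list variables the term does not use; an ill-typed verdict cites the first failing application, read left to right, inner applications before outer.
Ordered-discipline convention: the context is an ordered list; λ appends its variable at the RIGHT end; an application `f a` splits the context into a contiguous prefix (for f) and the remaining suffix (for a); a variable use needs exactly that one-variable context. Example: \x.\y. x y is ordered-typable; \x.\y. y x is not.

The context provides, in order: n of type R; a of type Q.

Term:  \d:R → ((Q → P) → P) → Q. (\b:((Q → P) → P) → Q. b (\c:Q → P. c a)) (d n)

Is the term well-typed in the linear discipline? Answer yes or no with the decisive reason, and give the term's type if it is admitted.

yes — exactly-once usage across n, a, d, b, c; term : (R → ((Q → P) → P) → Q) → Q
variable uses: n: 1; a: 1; d [bound]: 1; b [bound]: 1; c [bound]: 1
left-to-right use order: b, c, a, d, n
typing: well-typed — term : (R → ((Q → P) → P) → Q) → Q
per-discipline verdicts: ordered ✗; linear ✓; affine ✓; relevant ✓; unrestricted ✓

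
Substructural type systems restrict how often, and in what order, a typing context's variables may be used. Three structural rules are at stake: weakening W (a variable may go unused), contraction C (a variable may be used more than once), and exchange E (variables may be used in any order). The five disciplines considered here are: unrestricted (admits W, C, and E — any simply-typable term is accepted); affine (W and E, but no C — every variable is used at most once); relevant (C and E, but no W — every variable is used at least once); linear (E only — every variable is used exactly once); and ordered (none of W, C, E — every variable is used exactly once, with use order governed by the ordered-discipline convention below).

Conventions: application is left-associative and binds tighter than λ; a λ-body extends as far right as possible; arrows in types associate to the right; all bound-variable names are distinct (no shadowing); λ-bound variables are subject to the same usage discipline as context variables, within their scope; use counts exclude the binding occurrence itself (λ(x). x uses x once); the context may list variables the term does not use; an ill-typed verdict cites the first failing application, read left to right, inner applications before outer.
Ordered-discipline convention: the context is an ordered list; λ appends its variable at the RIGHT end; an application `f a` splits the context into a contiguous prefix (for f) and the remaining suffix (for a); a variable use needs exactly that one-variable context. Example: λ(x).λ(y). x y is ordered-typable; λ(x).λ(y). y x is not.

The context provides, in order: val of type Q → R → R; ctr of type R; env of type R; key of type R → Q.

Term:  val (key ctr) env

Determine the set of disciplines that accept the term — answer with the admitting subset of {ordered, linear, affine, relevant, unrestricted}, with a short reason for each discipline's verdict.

accepted by: linear, affine, relevant, unrestricted
counts: val=1; ctr=1; env=1; key=1
order of uses: val, key, ctr, env
typing: well-typed — term : R
ordered ✗ (no contiguous prefix/suffix split fits val, key, ctr, env)
linear ✓ (val, ctr, env, key: one use apiece)
affine ✓ (no duplicate uses among val, ctr, env, key)
relevant ✓ (none of val, ctr, env, key goes unused)
unrestricted ✓ (typability at R is all that's needed)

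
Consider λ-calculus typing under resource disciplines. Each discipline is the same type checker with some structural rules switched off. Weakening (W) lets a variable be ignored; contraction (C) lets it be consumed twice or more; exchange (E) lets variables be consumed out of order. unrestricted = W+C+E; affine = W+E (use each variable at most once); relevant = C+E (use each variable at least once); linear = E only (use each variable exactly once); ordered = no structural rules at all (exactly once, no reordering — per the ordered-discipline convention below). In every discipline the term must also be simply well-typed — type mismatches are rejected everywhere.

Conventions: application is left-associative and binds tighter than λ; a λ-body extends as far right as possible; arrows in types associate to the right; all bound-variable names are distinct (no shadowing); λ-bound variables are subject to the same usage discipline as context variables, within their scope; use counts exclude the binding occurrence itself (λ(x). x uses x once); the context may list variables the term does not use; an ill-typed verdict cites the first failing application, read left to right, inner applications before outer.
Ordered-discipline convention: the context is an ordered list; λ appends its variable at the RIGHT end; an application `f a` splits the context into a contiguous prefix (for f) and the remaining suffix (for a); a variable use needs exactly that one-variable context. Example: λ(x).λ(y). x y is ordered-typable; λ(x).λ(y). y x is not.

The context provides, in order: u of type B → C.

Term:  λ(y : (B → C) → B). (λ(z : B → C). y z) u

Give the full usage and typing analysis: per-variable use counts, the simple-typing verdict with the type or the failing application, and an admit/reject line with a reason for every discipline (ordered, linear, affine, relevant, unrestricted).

counts: u ×1, y (bound) ×1, z (bound) ×1
uses in reading order: y, z, u
typing: well-typed at ((B → C) → B) → B
ordered: ✗ — needs exchange: uses follow y, z, u
linear: ✓ — single use per variable (u, y, z)
affine: ✓ — none of u, y, z used more than once
relevant: ✓ — none of u, y, z goes unused
unrestricted: ✓ — typability at ((B → C) → B) → B is all that's needed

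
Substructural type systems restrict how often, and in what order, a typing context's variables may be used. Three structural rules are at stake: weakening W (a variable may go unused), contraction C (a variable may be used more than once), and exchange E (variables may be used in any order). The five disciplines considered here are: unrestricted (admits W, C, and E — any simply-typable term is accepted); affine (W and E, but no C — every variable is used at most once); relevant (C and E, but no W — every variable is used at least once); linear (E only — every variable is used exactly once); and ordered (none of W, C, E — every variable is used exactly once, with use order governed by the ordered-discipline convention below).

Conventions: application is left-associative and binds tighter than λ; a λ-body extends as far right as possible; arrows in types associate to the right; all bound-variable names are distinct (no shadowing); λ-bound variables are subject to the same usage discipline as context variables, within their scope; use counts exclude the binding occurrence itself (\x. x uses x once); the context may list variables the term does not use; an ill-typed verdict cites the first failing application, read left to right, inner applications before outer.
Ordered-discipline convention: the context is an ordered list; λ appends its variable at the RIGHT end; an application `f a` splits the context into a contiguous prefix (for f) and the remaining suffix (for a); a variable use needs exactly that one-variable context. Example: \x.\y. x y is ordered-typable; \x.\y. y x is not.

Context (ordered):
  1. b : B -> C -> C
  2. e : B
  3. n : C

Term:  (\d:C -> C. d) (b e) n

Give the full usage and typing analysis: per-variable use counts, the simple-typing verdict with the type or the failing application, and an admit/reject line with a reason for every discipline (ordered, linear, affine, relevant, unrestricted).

variable uses: b ×1, e ×1, n ×1, d (bound) ×1
use order (left to right): d, b, e, n
typing: well-typed at C
ordered: ✓, single-use (b, e, n, d), ordered derivation ok
linear: ✓, single use per variable (b, e, n, d)
affine: ✓, b, e, n, d: no repeats, contraction unneeded
relevant: ✓, at least one use each (b, e, n, d)
unrestricted: ✓, simply typable at C; W, C, E all held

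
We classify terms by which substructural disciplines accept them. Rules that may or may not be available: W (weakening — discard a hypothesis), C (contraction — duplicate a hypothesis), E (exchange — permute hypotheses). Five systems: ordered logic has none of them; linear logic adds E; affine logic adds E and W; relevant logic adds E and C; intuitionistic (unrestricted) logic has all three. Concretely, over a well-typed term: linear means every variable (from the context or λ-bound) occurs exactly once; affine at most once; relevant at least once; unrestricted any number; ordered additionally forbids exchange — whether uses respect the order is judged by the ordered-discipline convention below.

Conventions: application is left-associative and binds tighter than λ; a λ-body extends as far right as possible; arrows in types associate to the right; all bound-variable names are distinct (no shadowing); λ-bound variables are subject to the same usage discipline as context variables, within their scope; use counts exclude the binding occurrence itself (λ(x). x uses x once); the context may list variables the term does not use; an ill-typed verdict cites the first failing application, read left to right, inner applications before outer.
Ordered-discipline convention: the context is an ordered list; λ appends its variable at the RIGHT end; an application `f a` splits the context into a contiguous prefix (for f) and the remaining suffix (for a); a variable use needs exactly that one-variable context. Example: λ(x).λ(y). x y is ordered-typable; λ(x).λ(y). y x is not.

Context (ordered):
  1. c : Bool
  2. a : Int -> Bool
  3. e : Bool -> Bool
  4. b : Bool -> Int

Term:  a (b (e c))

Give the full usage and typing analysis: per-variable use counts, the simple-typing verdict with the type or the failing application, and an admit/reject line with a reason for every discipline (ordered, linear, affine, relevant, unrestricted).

use counts: c: 1; a: 1; e: 1; b: 1
left-to-right use order: a, b, e, c
typing: the term checks, with type Bool
ordered ✗ (no ordered split (uses run a, b, e, c))
linear ✓ (exactly-once usage across c, a, e, b)
affine ✓ (c, a, e, b: no repeats, contraction unneeded)
relevant ✓ (at least one use each (c, a, e, b))
unrestricted ✓ (well-typed at Bool; no restrictions here)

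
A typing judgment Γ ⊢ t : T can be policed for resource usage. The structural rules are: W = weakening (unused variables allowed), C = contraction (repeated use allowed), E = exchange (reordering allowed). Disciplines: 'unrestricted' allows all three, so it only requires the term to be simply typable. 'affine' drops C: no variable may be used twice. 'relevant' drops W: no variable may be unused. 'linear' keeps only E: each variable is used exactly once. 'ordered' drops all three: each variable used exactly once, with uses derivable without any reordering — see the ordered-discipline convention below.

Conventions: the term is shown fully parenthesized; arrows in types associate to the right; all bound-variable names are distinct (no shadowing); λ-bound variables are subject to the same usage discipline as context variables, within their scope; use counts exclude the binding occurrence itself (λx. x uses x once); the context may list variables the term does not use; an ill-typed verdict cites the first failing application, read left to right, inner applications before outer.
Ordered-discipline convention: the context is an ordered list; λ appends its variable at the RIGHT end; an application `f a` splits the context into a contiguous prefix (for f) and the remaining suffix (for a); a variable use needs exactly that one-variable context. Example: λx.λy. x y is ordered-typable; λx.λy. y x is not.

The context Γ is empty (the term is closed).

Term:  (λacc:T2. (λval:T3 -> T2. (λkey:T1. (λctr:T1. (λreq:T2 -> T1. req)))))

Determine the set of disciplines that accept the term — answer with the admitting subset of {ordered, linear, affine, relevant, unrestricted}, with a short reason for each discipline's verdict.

admitting disciplines: affine, unrestricted
variable uses: acc [bound] ×0; val [bound] ×0; key [bound] ×0; ctr [bound] ×0; req [bound] ×1
uses in reading order: req
typing: ✓ — T2 -> (T3 -> T2) -> T1 -> T1 -> (T2 -> T1) -> T2 -> T1
ordered ✗ (acc, val, key, ctr left unused)
linear ✗ (acc, val, key, ctr left unused)
affine ✓ (no duplicate uses among acc, val, key, ctr, req)
relevant ✗ (acc, val, key, ctr left unused)
unrestricted ✓ (simply typable at T2 -> (T3 -> T2) -> T1 -> T1 -> (T2 -> T1) -> T2 -> T1; W, C, E all held)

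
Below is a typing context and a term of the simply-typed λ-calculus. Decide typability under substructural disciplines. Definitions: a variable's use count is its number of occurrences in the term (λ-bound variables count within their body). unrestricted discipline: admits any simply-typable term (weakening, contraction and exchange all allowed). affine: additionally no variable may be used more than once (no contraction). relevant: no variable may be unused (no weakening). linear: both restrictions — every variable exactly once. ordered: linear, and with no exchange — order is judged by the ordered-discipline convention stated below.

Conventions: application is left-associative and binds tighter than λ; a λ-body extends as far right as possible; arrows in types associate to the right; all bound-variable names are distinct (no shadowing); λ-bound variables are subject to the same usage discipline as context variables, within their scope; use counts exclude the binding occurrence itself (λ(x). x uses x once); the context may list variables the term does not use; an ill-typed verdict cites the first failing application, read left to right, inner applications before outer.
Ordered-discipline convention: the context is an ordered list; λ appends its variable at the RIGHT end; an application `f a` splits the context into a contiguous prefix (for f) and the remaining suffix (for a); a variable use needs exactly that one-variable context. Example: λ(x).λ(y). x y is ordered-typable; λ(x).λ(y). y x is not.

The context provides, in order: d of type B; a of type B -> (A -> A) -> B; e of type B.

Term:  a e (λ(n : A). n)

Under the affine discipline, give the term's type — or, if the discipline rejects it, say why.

term : B
variable uses: d ×0, a ×1, e ×1, n [bound] ×1
left-to-right use order: a, e, n
typing: well-typed at B
summary: ordered ✗; linear ✗; affine ✓; relevant ✗; unrestricted ✓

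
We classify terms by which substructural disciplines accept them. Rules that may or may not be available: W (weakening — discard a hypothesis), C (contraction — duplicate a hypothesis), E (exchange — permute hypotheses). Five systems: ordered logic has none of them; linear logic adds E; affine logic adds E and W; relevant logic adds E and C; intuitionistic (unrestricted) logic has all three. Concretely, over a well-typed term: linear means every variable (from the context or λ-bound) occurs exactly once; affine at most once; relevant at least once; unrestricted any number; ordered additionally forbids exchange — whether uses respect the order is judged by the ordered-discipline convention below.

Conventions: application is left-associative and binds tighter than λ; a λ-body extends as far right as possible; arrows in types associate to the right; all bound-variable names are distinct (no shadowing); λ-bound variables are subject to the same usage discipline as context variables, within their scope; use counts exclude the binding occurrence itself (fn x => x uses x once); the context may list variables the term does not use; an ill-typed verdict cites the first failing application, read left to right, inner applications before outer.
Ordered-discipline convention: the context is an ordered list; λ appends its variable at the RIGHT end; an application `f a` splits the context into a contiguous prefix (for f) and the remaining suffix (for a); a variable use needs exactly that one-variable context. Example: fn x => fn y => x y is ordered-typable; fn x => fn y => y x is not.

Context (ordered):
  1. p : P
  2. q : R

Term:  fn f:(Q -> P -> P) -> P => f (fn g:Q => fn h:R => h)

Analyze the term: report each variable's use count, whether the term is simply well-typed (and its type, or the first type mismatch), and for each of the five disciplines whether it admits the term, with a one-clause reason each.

usage: p: 0, q: 0, f (bound): 1, g (bound): 0, h (bound): 1
order of uses: f, h
typing: ill-typed: argument of type Q -> R -> R where Q -> P -> P is required
ordered: ✗, the type mismatch rejects it
linear: ✗, not simply typable
affine: ✗, fails simple typing
relevant: ✗, a type mismatch blocks all five
unrestricted: ✗, the type mismatch rejects it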